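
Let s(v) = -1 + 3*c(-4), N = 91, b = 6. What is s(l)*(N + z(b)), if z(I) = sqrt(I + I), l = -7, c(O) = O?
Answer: -1183 - 26*sqrt(3) ≈ -1228.0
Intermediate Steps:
z(I) = sqrt(2)*sqrt(I) (z(I) = sqrt(2*I) = sqrt(2)*sqrt(I))
s(v) = -13 (s(v) = -1 + 3*(-4) = -1 - 12 = -13)
s(l)*(N + z(b)) = -13*(91 + sqrt(2)*sqrt(6)) = -13*(91 + 2*sqrt(3)) = -1183 - 26*sqrt(3)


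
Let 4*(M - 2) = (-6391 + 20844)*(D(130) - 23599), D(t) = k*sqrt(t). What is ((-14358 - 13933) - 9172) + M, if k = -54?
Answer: -341226191/4 - 390231*sqrt(130)/2 ≈ -8.7531e+7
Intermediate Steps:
D(t) = -54*sqrt(t)
M = -341076339/4 - 390231*sqrt(130)/2 (M = 2 + ((-6391 + 20844)*(-54*sqrt(130) - 23599))/4 = 2 + (14453*(-23599 - 54*sqrt(130)))/4 = 2 + (-341076347 - 780462*sqrt(130))/4 = 2 + (-341076347/4 - 390231*sqrt(130)/2) = -341076339/4 - 390231*sqrt(130)/2 ≈ -8.7494e+7)
((-14358 - 13933) - 9172) + M = ((-14358 - 13933) - 9172) + (-341076339/4 - 390231*sqrt(130)/2) = (-28291 - 9172) + (-341076339/4 - 390231*sqrt(130)/2) = -37463 + (-341076339/4 - 390231*sqrt(130)/2) = -341226191/4 - 390231*sqrt(130)/2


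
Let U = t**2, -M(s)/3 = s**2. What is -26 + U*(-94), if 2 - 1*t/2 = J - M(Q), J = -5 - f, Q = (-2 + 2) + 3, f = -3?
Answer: -198930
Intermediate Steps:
Q = 3 (Q = 0 + 3 = 3)
J = -2 (J = -5 - 1*(-3) = -5 + 3 = -2)
M(s) = -3*s**2
t = -46 (t = 4 - 2*(-2 - (-3)*3**2) = 4 - 2*(-2 - (-3)*9) = 4 - 2*(-2 - 1*(-27)) = 4 - 2*(-2 + 27) = 4 - 2*25 = 4 - 50 = -46)
U = 2116 (U = (-46)**2 = 2116)
-26 + U*(-94) = -26 + 2116*(-94) = -26 - 198904 = -198930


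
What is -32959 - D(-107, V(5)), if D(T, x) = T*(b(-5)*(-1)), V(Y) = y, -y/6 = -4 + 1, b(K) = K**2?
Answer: -35634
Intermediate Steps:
y = 18 (y = -6*(-4 + 1) = -6*(-3) = 18)
V(Y) = 18
D(T, x) = -25*T (D(T, x) = T*((-5)**2*(-1)) = T*(25*(-1)) = T*(-25) = -25*T)
-32959 - D(-107, V(5)) = -32959 - (-25)*(-107) = -32959 - 1*2675 = -32959 - 2675 = -35634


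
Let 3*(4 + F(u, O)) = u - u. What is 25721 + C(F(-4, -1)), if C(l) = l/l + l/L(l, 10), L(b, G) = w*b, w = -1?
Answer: 25721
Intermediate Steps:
L(b, G) = -b
F(u, O) = -4 (F(u, O) = -4 + (u - u)/3 = -4 + (⅓)*0 = -4 + 0 = -4)
C(l) = 0 (C(l) = l/l + l/((-l)) = 1 + l*(-1/l) = 1 - 1 = 0)
25721 + C(F(-4, -1)) = 25721 + 0 = 25721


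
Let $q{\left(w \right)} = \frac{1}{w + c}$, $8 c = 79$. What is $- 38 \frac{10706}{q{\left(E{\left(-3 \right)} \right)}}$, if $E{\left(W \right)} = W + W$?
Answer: $- \frac{3152917}{2} \approx -1.5765 \cdot 10^{6}$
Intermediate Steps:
$c = \frac{79}{8}$ ($c = \frac{1}{8} \cdot 79 = \frac{79}{8} \approx 9.875$)
$E{\left(W \right)} = 2 W$
$q{\left(w \right)} = \frac{1}{\frac{79}{8} + w}$ ($q{\left(w \right)} = \frac{1}{w + \frac{79}{8}} = \frac{1}{\frac{79}{8} + w}$)
$- 38 \frac{10706}{q{\left(E{\left(-3 \right)} \right)}} = - 38 \frac{10706}{8 \frac{1}{79 + 8 \cdot 2 \left(-3\right)}} = - 38 \frac{10706}{8 \frac{1}{79 + 8 \left(-6\right)}} = - 38 \frac{10706}{8 \frac{1}{79 - 48}} = - 38 \frac{10706}{8 \cdot \frac{1}{31}} = - 38 \frac{10706}{\frac{8}{31}} = - 38 \cdot 10706 \cdot \frac{31}{8} = \left(-38\right) \frac{165943}{4} = - \frac{3152917}{2}$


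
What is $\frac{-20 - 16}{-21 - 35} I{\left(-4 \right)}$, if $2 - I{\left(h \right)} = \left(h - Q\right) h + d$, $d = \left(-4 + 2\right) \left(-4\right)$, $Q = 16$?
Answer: $- \frac{387}{7} \approx -55.286$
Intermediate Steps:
$d = 8$ ($d = \left(-2\right) \left(-4\right) = 8$)
$I{\left(h \right)} = -6 - h \left(-16 + h\right)$ ($I{\left(h \right)} = 2 - \left(\left(h - 16\right) h + 8\right) = 2 - \left(\left(-16 + h\right) h + 8\right) = 2 - \left(h \left(-16 + h\right) + 8\right) = 2 - \left(8 + h \left(-16 + h\right)\right) = -6 - h \left(-16 + h\right)$)
$\frac{-20 - 16}{-21 - 35} I{\left(-4 \right)} = \frac{-20 - 16}{-21 - 35} \left(-6 - \left(-4\right)^{2} + 16 \left(-4\right)\right) = - \frac{36}{-56} \left(-6 - 16 - 64\right) = \left(-36\right) \left(- \frac{1}{56}\right) \left(-6 - 16 - 64\right) = \frac{9}{14} \left(-86\right) = - \frac{387}{7}$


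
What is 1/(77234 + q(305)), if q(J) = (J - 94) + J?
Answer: 1/77750 ≈ 1.2862e-5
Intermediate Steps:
q(J) = -94 + 2*J (q(J) = (-94 + J) + J = -94 + 2*J)
1/(77234 + q(305)) = 1/(77234 + (-94 + 2*305)) = 1/(77234 + (-94 + 610)) = 1/(77234 + 516) = 1/77750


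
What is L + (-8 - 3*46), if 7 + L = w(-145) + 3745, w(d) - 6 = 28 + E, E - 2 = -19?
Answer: 3609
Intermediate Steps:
E = -17 (E = 2 - 19 = -17)
w(d) = 17 (w(d) = 6 + (28 - 17) = 6 + 11 = 17)
L = 3755 (L = -7 + (17 + 3745) = -7 + 3762 = 3755)
L + (-8 - 3*46) = 3755 + (-8 - 3*46) = 3755 + (-8 - 138) = 3755 - 146 = 3609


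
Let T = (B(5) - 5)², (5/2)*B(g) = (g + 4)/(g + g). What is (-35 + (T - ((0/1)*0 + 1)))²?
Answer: 81793936/390625 ≈ 209.39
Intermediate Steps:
B(g) = (4 + g)/(5*g) (B(g) = 2*((g + 4)/(g + g))/5 = 2*((4 + g)/((2*g)))/5 = 2*((4 + g)*(1/(2*g)))/5 = 2*((4 + g)/(2*g))/5 = (4 + g)/(5*g))
T = 13456/625 (T = ((⅕)*(4 + 5)/5 - 5)² = ((⅕)*(⅕)*9 - 5)² = (9/25 - 5)² = (-116/25)² = 13456/625 ≈ 21.530)
(-35 + (T - ((0/1)*0 + 1)))² = (-35 + (13456/625 - ((0/1)*0 + 1)))² = (-35 + (13456/625 - ((0*1)*0 + 1)))² = (-35 + (13456/625 - (0*0 + 1)))² = (-35 + (13456/625 - (0 + 1)))² = (-35 + (13456/625 - 1*1))² = (-35 + (13456/625 - 1))² = (-35 + 12831/625)² = (-9044/625)² = 81793936/390625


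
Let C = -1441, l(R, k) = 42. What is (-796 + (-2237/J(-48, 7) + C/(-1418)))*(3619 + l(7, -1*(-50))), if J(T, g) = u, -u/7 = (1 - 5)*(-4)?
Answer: -32186486397/11344 ≈ -2.8373e+6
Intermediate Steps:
u = -112 (u = -7*(1 - 5)*(-4) = -(-28)*(-4) = -7*16 = -112)
J(T, g) = -112
(-796 + (-2237/J(-48, 7) + C/(-1418)))*(3619 + l(7, -1*(-50))) = (-796 + (-2237/(-112) - 1441/(-1418)))*(3619 + 42) = (-796 + (-2237*(-1/112) - 1441*(-1/1418)))*3661 = (-796 + (2237/112 + 1441/1418))*3661 = (-796 + 1666729/79408)*3661 = -61542039/79408*3661 = -32186486397/11344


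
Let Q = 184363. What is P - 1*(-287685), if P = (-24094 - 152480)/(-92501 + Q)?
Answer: 13213571448/45931 ≈ 2.8768e+5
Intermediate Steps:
P = -88287/45931 (P = (-24094 - 152480)/(-92501 + 184363) = -176574/91862 = -176574*1/91862 = -88287/45931 ≈ -1.9222)
P - 1*(-287685) = -88287/45931 - 1*(-287685) = -88287/45931 + 287685 = 13213571448/45931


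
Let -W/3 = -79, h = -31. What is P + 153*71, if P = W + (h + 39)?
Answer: 11108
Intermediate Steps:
W = 237 (W = -3*(-79) = 237)
P = 245 (P = 237 + (-31 + 39) = 237 + 8 = 245)
P + 153*71 = 245 + 153*71 = 245 + 10863 = 11108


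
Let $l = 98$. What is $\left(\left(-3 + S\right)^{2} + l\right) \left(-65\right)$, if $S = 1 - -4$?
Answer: $-6630$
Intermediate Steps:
$S = 5$ ($S = 1 + 4 = 5$)
$\left(\left(-3 + S\right)^{2} + l\right) \left(-65\right) = \left(\left(-3 + 5\right)^{2} + 98\right) \left(-65\right) = \left(2^{2} + 98\right) \left(-65\right) = \left(4 + 98\right) \left(-65\right) = 102 \left(-65\right) = -6630$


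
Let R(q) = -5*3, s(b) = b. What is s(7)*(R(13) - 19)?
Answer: -238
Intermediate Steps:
R(q) = -15
s(7)*(R(13) - 19) = 7*(-15 - 19) = 7*(-34) = -238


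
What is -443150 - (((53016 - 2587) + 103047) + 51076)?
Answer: -647702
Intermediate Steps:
-443150 - (((53016 - 2587) + 103047) + 51076) = -443150 - ((50429 + 103047) + 51076) = -443150 - (153476 + 51076) = -443150 - 1*204552 = -443150 - 204552 = -647702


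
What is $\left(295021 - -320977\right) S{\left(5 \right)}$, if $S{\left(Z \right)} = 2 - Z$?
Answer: $-1847994$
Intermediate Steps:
$\left(295021 - -320977\right) S{\left(5 \right)} = \left(295021 - -320977\right) \left(2 - 5\right) = \left(295021 + 320977\right) \left(2 - 5\right) = 615998 \left(-3\right) = -1847994$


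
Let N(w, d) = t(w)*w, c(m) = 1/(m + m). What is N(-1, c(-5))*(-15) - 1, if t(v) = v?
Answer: -16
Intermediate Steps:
c(m) = 1/(2*m)
N(w, d) = w² (N(w, d) = w*w = w²)
N(-1, c(-5))*(-15) - 1 = (-1)²*(-15) - 1 = 1*(-15) - 1 = -15 - 1 = -16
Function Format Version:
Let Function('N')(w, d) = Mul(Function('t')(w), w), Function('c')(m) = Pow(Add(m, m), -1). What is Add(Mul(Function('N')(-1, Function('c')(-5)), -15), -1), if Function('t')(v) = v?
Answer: -16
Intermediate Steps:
Function('c')(m) = Mul(Rational(1, 2), Pow(m, -1)) (Function('c')(m) = Pow(Mul(2, m), -1) = Mul(Rational(1, 2), Pow(m, -1)))
Function('N')(w, d) = Pow(w, 2) (Function('N')(w, d) = Mul(w, w) = Pow(w, 2))
Add(Mul(Function('N')(-1, Function('c')(-5)), -15), -1) = Add(Mul(Pow(-1, 2), -15), -1) = Add(Mul(1, -15), -1) = Add(-15, -1) = -16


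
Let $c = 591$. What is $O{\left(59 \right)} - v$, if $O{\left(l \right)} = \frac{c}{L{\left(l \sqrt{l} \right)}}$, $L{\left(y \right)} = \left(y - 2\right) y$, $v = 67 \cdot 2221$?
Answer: $- \frac{30561237034}{205375} + \frac{1182 \sqrt{59}}{714910375} \approx -1.4881 \cdot 10^{5}$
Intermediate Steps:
$v = 148807$
$L{\left(y \right)} = y \left(-2 + y\right)$ ($L{\left(y \right)} = \left(-2 + y\right) y = y \left(-2 + y\right)$)
$O{\left(l \right)} = \frac{591}{l^{\frac{3}{2}} \left(-2 + l^{\frac{3}{2}}\right)}$ ($O{\left(l \right)} = \frac{591}{l \sqrt{l} \left(-2 + l \sqrt{l}\right)} = \frac{591}{l^{\frac{3}{2}} \left(-2 + l^{\frac{3}{2}}\right)}$)
$O{\left(59 \right)} - v = \frac{591}{59^{3} - 2 \cdot 59^{\frac{3}{2}}} - 148807 = \frac{591}{205379 - 2 \cdot 59 \sqrt{59}} - 148807 = \frac{591}{205379 - 118 \sqrt{59}} - 148807 = -148807 + \frac{591}{205379 - 118 \sqrt{59}}$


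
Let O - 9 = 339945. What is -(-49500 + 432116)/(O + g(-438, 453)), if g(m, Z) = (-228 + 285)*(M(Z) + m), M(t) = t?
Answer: -382616/340809 ≈ -1.1227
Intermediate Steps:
O = 339954 (O = 9 + 339945 = 339954)
g(m, Z) = 57*Z + 57*m (g(m, Z) = (-228 + 285)*(Z + m) = 57*(Z + m) = 57*Z + 57*m)
-(-49500 + 432116)/(O + g(-438, 453)) = -(-49500 + 432116)/(339954 + (57*453 + 57*(-438))) = -382616/(339954 + (25821 - 24966)) = -382616/(339954 + 855) = -382616/340809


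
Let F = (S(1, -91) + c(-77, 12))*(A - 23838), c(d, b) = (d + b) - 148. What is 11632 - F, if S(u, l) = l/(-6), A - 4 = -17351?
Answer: -48816803/6 ≈ -8.1361e+6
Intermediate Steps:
A = -17347 (A = 4 - 17351 = -17347)
S(u, l) = -l/6 (S(u, l) = l*(-⅙) = -l/6)
c(d, b) = -148 + b + d (c(d, b) = (b + d) - 148 = -148 + b + d)
F = 48886595/6 (F = (-⅙*(-91) + (-148 + 12 - 77))*(-17347 - 23838) = (91/6 - 213)*(-41185) = -1187/6*(-41185) = 48886595/6 ≈ 8.1478e+6)
11632 - F = 11632 - 1*48886595/6 = 11632 - 48886595/6 = -48816803/6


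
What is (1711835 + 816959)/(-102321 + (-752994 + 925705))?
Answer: 1264397/35195 ≈ 35.925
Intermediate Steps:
(1711835 + 816959)/(-102321 + (-752994 + 925705)) = 2528794/(-102321 + 172711) = 2528794/70390 = 2528794*(1/70390) = 1264397/35195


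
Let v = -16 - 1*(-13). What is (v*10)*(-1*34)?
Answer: 1020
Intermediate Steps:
v = -3 (v = -16 + 13 = -3)
(v*10)*(-1*34) = (-3*10)*(-1*34) = -30*(-34) = 1020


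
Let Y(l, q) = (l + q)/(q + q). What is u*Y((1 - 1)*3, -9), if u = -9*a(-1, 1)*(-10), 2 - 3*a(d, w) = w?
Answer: 15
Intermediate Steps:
a(d, w) = 2/3 - w/3
u = 30 (u = -9*(2/3 - 1/3*1)*(-10) = -9*(2/3 - 1/3)*(-10) = -9*1/3*(-10) = -3*(-10) = 30)
Y(l, q) = (l + q)/(2*q) (Y(l, q) = (l + q)/((2*q)) = (l + q)*(1/(2*q)) = (l + q)/(2*q))
u*Y((1 - 1)*3, -9) = 30*((1/2)*((1 - 1)*3 - 9)/(-9)) = 30*((1/2)*(-1/9)*(0*3 - 9)) = 30*((1/2)*(-1/9)*(0 - 9)) = 30*((1/2)*(-1/9)*(-9)) = 30*(1/2) = 15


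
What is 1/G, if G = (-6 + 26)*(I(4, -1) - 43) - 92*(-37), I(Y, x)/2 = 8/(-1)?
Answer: 1/2224 ≈ 0.00044964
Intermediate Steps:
I(Y, x) = -16 (I(Y, x) = 2*(8/(-1)) = 2*(8*(-1)) = 2*(-8) = -16)
G = 2224 (G = (-6 + 26)*(-16 - 43) - 92*(-37) = 20*(-59) + 3404 = -1180 + 3404 = 2224)
1/G = 1/2224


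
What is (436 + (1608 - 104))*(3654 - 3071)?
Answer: 1131020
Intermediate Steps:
(436 + (1608 - 104))*(3654 - 3071) = (436 + 1504)*583 = 1940*583 = 1131020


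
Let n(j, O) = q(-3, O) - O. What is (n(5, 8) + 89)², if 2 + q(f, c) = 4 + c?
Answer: 8281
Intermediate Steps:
q(f, c) = 2 + c (q(f, c) = -2 + (4 + c) = 2 + c)
n(j, O) = 2 (n(j, O) = (2 + O) - O = 2)
(n(5, 8) + 89)² = (2 + 89)² = 91² = 8281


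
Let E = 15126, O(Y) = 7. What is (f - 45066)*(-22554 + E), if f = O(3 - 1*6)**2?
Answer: 334386276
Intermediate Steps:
f = 49 (f = 7**2 = 49)
(f - 45066)*(-22554 + E) = (49 - 45066)*(-22554 + 15126) = -45017*(-7428) = 334386276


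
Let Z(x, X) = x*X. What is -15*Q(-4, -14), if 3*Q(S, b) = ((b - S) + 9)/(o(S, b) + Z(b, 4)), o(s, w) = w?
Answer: -1/14 ≈ -0.071429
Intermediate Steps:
Z(x, X) = X*x
Q(S, b) = (9 + b - S)/(15*b) (Q(S, b) = (((b - S) + 9)/(b + 4*b))/3 = ((9 + b - S)/((5*b)))/3 = ((9 + b - S)*(1/(5*b)))/3 = ((9 + b - S)/(5*b))/3 = (9 + b - S)/(15*b))
-15*Q(-4, -14) = -(9 - 14 - 1*(-4))/(-14) = -(-1)*(9 - 14 + 4)/14 = -(-1)*(-1)/14 = -15*1/210 = -1/14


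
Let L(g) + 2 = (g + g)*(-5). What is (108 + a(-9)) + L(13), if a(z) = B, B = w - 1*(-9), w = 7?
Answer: -8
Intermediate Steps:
B = 16 (B = 7 - 1*(-9) = 7 + 9 = 16)
a(z) = 16
L(g) = -2 - 10*g (L(g) = -2 + (g + g)*(-5) = -2 + (2*g)*(-5) = -2 - 10*g)
(108 + a(-9)) + L(13) = (108 + 16) + (-2 - 10*13) = 124 + (-2 - 130) = 124 - 132 = -8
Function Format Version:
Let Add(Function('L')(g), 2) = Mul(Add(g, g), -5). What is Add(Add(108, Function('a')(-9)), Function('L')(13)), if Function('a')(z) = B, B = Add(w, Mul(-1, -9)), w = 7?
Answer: -8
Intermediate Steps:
B = 16 (B = Add(7, Mul(-1, -9)) = Add(7, 9) = 16)
Function('a')(z) = 16
Function('L')(g) = Add(-2, Mul(-10, g)) (Function('L')(g) = Add(-2, Mul(Add(g, g), -5)) = Add(-2, Mul(Mul(2, g), -5)) = Add(-2, Mul(-10, g)))
Add(Add(108, Function('a')(-9)), Function('L')(13)) = Add(Add(108, 16), Add(-2, Mul(-10, 13))) = Add(124, Add(-2, -130)) = Add(124, -132) = -8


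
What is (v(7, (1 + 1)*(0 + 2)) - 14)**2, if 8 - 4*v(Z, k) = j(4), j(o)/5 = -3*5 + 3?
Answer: 9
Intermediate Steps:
j(o) = -60 (j(o) = 5*(-3*5 + 3) = 5*(-15 + 3) = 5*(-12) = -60)
v(Z, k) = 17 (v(Z, k) = 2 - 1/4*(-60) = 2 + 15 = 17)
(v(7, (1 + 1)*(0 + 2)) - 14)**2 = (17 - 14)**2 = 3**2 = 9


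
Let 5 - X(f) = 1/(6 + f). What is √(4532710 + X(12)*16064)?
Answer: √41509238/3 ≈ 2147.6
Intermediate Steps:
X(f) = 5 - 1/(6 + f)
√(4532710 + X(12)*16064) = √(4532710 + ((29 + 5*12)/(6 + 12))*16064) = √(4532710 + ((29 + 60)/18)*16064) = √(4532710 + ((1/18)*89)*16064) = √(4532710 + (89/18)*16064) = √(4532710 + 714848/9) = √(41509238/9) = √41509238/3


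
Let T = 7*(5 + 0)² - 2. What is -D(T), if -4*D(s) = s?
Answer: 173/4 ≈ 43.250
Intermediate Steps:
T = 173 (T = 7*5² - 2 = 7*25 - 2 = 175 - 2 = 173)
D(s) = -s/4
-D(T) = -(-1)*173/4 = -1*(-173/4) = 173/4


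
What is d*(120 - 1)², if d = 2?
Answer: 28322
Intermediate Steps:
d*(120 - 1)² = 2*(120 - 1)² = 2*119² = 2*14161 = 28322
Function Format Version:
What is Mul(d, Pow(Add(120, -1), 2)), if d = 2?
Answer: 28322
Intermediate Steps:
Mul(d, Pow(Add(120, -1), 2)) = Mul(2, Pow(Add(120, -1), 2)) = Mul(2, Pow(119, 2)) = Mul(2, 14161) = 28322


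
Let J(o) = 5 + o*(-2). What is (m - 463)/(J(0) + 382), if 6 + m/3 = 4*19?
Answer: -253/387 ≈ -0.65375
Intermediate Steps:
J(o) = 5 - 2*o
m = 210 (m = -18 + 3*(4*19) = -18 + 3*76 = -18 + 228 = 210)
(m - 463)/(J(0) + 382) = (210 - 463)/((5 - 2*0) + 382) = -253/((5 + 0) + 382) = -253/(5 + 382) = -253/387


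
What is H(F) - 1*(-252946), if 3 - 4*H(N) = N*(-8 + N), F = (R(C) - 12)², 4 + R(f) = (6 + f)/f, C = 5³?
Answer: 117626390949977/488281250 ≈ 2.4090e+5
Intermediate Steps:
C = 125
R(f) = -4 + (6 + f)/f
F = 3493161/15625 (F = ((-3 + 6/125) - 12)² = (-369/125 - 12)² = (-1869/125)² = 3493161/15625 ≈ 223.56)
H(N) = ¾ - N*(-8 + N)/4
H(F) - 1*(-252946) = (¾ + 2*(3493161/15625) - (3493161/15625)²/4) - 1*(-252946) = (¾ + 6986322/15625 - ¼*12202173771921/244140625) + 252946 = (¾ + 6986322/15625 - 12202173771921/976562500) + 252946 = -5882398112523/488281250 + 252946 = 117626390949977/488281250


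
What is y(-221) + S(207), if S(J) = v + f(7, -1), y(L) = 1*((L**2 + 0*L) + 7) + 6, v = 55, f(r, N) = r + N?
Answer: 48915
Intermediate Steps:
f(r, N) = N + r
y(L) = 13 + L**2 (y(L) = 1*((L**2 + 0) + 7) + 6 = 1*(L**2 + 7) + 6 = 1*(7 + L**2) + 6 = (7 + L**2) + 6 = 13 + L**2)
S(J) = 61 (S(J) = 55 + (-1 + 7) = 55 + 6 = 61)
y(-221) + S(207) = (13 + (-221)**2) + 61 = (13 + 48841) + 61 = 48854 + 61 = 48915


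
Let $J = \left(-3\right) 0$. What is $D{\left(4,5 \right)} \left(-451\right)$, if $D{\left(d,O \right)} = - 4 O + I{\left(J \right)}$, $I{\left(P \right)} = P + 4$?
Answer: $7216$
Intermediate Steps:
$J = 0$
$I{\left(P \right)} = 4 + P$
$D{\left(d,O \right)} = 4 - 4 O$ ($D{\left(d,O \right)} = - 4 O + \left(4 + 0\right) = - 4 O + 4 = 4 - 4 O$)
$D{\left(4,5 \right)} \left(-451\right) = \left(4 - 20\right) \left(-451\right) = \left(-16\right) \left(-451\right) = 7216$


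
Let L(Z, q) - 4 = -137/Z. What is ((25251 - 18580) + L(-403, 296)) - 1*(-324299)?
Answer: 133382659/403 ≈ 3.3097e+5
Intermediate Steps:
L(Z, q) = 4 - 137/Z
((25251 - 18580) + L(-403, 296)) - 1*(-324299) = ((25251 - 18580) + (4 - 137/(-403))) - 1*(-324299) = (6671 + (4 - 137*(-1/403))) + 324299 = (6671 + (4 + 137/403)) + 324299 = (6671 + 1749/403) + 324299 = 2690162/403 + 324299 = 133382659/403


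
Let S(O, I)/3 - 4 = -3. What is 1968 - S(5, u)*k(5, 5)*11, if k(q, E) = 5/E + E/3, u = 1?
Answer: 1880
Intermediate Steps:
S(O, I) = 3 (S(O, I) = 12 + 3*(-3) = 12 - 9 = 3)
k(q, E) = 5/E + E/3 (k(q, E) = 5/E + E*(⅓) = 5/E + E/3)
1968 - S(5, u)*k(5, 5)*11 = 1968 - 3*(5/5 + (⅓)*5)*11 = 1968 - 3*(5*(⅕) + 5/3)*11 = 1968 - 3*(1 + 5/3)*11 = 1968 - 3*(8/3)*11 = 1968 - 8*11 = 1968 - 1*88 = 1968 - 88 = 1880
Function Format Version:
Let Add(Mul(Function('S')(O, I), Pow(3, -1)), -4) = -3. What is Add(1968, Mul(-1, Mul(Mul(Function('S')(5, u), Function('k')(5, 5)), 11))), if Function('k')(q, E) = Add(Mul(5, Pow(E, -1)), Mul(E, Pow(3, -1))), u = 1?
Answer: 1880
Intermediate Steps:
Function('S')(O, I) = 3 (Function('S')(O, I) = Add(12, Mul(3, -3)) = Add(12, -9) = 3)
Function('k')(q, E) = Add(Mul(5, Pow(E, -1)), Mul(Rational(1, 3), E)) (Function('k')(q, E) = Add(Mul(5, Pow(E, -1)), Mul(E, Rational(1, 3))) = Add(Mul(5, Pow(E, -1)), Mul(Rational(1, 3), E)))
Add(1968, Mul(-1, Mul(Mul(Function('S')(5, u), Function('k')(5, 5)), 11))) = Add(1968, Mul(-1, Mul(Mul(3, Add(Mul(5, Pow(5, -1)), Mul(Rational(1, 3), 5))), 11))) = Add(1968, Mul(-1, Mul(Mul(3, Add(Mul(5, Rational(1, 5)), Rational(5, 3))), 11))) = Add(1968, Mul(-1, Mul(Mul(3, Add(1, Rational(5, 3))), 11))) = Add(1968, Mul(-1, Mul(Mul(3, Rational(8, 3)), 11))) = Add(1968, Mul(-1, Mul(8, 11))) = Add(1968, Mul(-1, 88)) = Add(1968, -88) = 1880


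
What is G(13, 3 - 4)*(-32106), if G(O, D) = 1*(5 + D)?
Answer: -128424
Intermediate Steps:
G(O, D) = 5 + D
G(13, 3 - 4)*(-32106) = (5 + (3 - 4))*(-32106) = (5 - 1)*(-32106) = 4*(-32106) = -128424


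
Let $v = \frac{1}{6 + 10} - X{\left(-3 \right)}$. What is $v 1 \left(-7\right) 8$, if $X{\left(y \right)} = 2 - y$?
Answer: $\frac{553}{2} \approx 276.5$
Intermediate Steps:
$v = - \frac{79}{16}$ ($v = \frac{1}{6 + 10} - \left(2 - -3\right) = \frac{1}{16} - \left(2 + 3\right) = \frac{1}{16} - 5 = - \frac{79}{16} \approx -4.9375$)
$v 1 \left(-7\right) 8 = - \frac{79 \cdot 1 \left(-7\right)}{16} \cdot 8 = \left(- \frac{79}{16}\right) \left(-7\right) 8 = \frac{553}{16} \cdot 8 = \frac{553}{2}$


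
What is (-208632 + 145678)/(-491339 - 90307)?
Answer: 31477/290823 ≈ 0.10823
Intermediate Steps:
(-208632 + 145678)/(-491339 - 90307) = -62954/(-581646) = -62954*(-1/581646) = 31477/290823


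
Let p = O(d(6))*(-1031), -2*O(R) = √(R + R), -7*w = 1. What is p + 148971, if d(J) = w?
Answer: 148971 + 1031*I*√14/14 ≈ 1.4897e+5 + 275.55*I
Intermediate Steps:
w = -⅐ (w = -⅐*1 = -⅐ ≈ -0.14286)
d(J) = -⅐
O(R) = -√2*√R/2 (O(R) = -√(R + R)/2 = -√2*√R/2)
p = 1031*I*√14/14 (p = -√2*√(-⅐)/2*(-1031) = -√2*I*√7/7/2*(-1031) = -I*√14/14*(-1031) = 1031*I*√14/14 ≈ 275.55*I)
p + 148971 = 1031*I*√14/14 + 148971 = 148971 + 1031*I*√14/14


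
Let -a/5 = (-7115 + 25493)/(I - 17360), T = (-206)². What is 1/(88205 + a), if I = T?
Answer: 12538/1105868345 ≈ 1.1338e-5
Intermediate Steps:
T = 42436
I = 42436
a = -45945/12538 (a = -5*(-7115 + 25493)/(42436 - 17360) = -91890/25076 = -5*9189/12538 = -45945/12538 ≈ -3.6645)
1/(88205 + a) = 1/(88205 - 45945/12538) = 1/(1105868345/12538) = 12538/1105868345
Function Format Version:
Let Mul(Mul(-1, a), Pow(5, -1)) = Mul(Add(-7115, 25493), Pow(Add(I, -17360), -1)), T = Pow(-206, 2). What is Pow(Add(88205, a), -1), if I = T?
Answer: Rational(12538, 1105868345) ≈ 1.1338e-5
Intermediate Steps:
T = 42436
I = 42436
a = Rational(-45945, 12538) (a = Mul(-5, Mul(Add(-7115, 25493), Pow(Add(42436, -17360), -1))) = Mul(-5, Mul(18378, Pow(25076, -1))) = Mul(-5, Mul(18378, Rational(1, 25076))) = Mul(-5, Rational(9189, 12538)) = Rational(-45945, 12538) ≈ -3.6645)
Pow(Add(88205, a), -1) = Pow(Add(88205, Rational(-45945, 12538)), -1) = Pow(Rational(1105868345, 12538), -1) = Rational(12538, 1105868345)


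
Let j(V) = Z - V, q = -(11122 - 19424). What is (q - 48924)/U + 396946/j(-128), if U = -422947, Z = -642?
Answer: -83933120077/108697379 ≈ -772.17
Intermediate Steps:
q = 8302 (q = -1*(-8302) = 8302)
j(V) = -642 - V
(q - 48924)/U + 396946/j(-128) = (8302 - 48924)/(-422947) + 396946/(-642 - 1*(-128)) = -40622*(-1/422947) + 396946/(-642 + 128) = 40622/422947 + 396946/(-514) = 40622/422947 + 396946*(-1/514) = 40622/422947 - 198473/257 = -83933120077/108697379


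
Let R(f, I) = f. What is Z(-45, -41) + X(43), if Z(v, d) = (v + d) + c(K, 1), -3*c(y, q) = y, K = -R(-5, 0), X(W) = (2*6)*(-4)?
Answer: -407/3 ≈ -135.67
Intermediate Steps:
X(W) = -48 (X(W) = 12*(-4) = -48)
K = 5 (K = -1*(-5) = 5)
c(y, q) = -y/3
Z(v, d) = -5/3 + d + v (Z(v, d) = (v + d) - ⅓*5 = (d + v) - 5/3 = -5/3 + d + v)
Z(-45, -41) + X(43) = (-5/3 - 41 - 45) - 48 = -263/3 - 48 = -407/3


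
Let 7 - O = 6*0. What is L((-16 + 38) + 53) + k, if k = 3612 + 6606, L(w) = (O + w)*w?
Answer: 16368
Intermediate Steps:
O = 7 (O = 7 - 6*0 = 7 - 1*0 = 7 + 0 = 7)
L(w) = w*(7 + w) (L(w) = (7 + w)*w = w*(7 + w))
k = 10218
L((-16 + 38) + 53) + k = ((-16 + 38) + 53)*(7 + ((-16 + 38) + 53)) + 10218 = (22 + 53)*(7 + (22 + 53)) + 10218 = 75*(7 + 75) + 10218 = 75*82 + 10218 = 6150 + 10218 = 16368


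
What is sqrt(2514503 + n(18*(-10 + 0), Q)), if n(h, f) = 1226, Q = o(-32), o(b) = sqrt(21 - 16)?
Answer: sqrt(2515729) ≈ 1586.1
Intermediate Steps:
o(b) = sqrt(5)
Q = sqrt(5) ≈ 2.2361
sqrt(2514503 + n(18*(-10 + 0), Q)) = sqrt(2514503 + 1226) = sqrt(2515729)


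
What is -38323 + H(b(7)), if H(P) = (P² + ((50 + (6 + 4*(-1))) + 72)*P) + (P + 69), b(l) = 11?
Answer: -36758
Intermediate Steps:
H(P) = 69 + P² + 125*P (H(P) = (P² + ((50 + (6 - 4)) + 72)*P) + (69 + P) = (P² + ((50 + 2) + 72)*P) + (69 + P) = (P² + (52 + 72)*P) + (69 + P) = (P² + 124*P) + (69 + P) = 69 + P² + 125*P)
-38323 + H(b(7)) = -38323 + (69 + 11² + 125*11) = -38323 + (69 + 121 + 1375) = -38323 + 1565 = -36758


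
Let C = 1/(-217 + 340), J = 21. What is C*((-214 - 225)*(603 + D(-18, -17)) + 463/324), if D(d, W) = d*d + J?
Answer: -134839265/39852 ≈ -3383.5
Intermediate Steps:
C = 1/123 ≈ 0.0081301
D(d, W) = 21 + d**2 (D(d, W) = d*d + 21 = d**2 + 21 = 21 + d**2)
C*((-214 - 225)*(603 + D(-18, -17)) + 463/324) = ((-214 - 225)*(603 + (21 + (-18)**2)) + 463/324)/123 = (-439*(603 + (21 + 324)) + 463*(1/324))/123 = (-439*(603 + 345) + 463/324)/123 = (-439*948 + 463/324)/123 = (-416172 + 463/324)/123 = (1/123)*(-134839265/324) = -134839265/39852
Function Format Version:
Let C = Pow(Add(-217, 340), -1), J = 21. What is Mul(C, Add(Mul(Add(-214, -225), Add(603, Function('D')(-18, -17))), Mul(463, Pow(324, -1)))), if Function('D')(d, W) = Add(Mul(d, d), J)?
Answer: Rational(-134839265, 39852) ≈ -3383.5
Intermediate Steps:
C = Rational(1, 123) (C = Pow(123, -1) = Rational(1, 123) ≈ 0.0081301)
Function('D')(d, W) = Add(21, Pow(d, 2)) (Function('D')(d, W) = Add(Mul(d, d), 21) = Add(Pow(d, 2), 21) = Add(21, Pow(d, 2)))
Mul(C, Add(Mul(Add(-214, -225), Add(603, Function('D')(-18, -17))), Mul(463, Pow(324, -1)))) = Mul(Rational(1, 123), Add(Mul(Add(-214, -225), Add(603, Add(21, Pow(-18, 2)))), Mul(463, Pow(324, -1)))) = Mul(Rational(1, 123), Add(Mul(-439, Add(603, Add(21, 324))), Mul(463, Rational(1, 324)))) = Mul(Rational(1, 123), Add(Mul(-439, Add(603, 345)), Rational(463, 324))) = Mul(Rational(1, 123), Add(Mul(-439, 948), Rational(463, 324))) = Mul(Rational(1, 123), Add(-416172, Rational(463, 324))) = Mul(Rational(1, 123), Rational(-134839265, 324)) = Rational(-134839265, 39852)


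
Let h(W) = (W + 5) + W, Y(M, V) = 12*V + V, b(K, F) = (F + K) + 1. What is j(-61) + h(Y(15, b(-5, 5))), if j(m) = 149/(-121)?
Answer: 3602/121 ≈ 29.769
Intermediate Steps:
b(K, F) = 1 + F + K
Y(M, V) = 13*V
j(m) = -149/121 (j(m) = 149*(-1/121) = -149/121)
h(W) = 5 + 2*W (h(W) = (5 + W) + W = 5 + 2*W)
j(-61) + h(Y(15, b(-5, 5))) = -149/121 + (5 + 2*(13*(1 + 5 - 5))) = -149/121 + (5 + 2*(13*1)) = -149/121 + (5 + 2*13) = -149/121 + (5 + 26) = -149/121 + 31 = 3602/121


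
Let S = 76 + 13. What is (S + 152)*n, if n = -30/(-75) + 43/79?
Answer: 89893/395 ≈ 227.58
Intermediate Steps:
S = 89
n = 373/395 (n = -30*(-1/75) + 43*(1/79) = 2/5 + 43/79 = 373/395 ≈ 0.94430)
(S + 152)*n = (89 + 152)*(373/395) = 241*(373/395) = 89893/395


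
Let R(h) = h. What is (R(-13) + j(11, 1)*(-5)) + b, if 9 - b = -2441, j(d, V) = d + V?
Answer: 2377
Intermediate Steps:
j(d, V) = V + d
b = 2450 (b = 9 - 1*(-2441) = 9 + 2441 = 2450)
(R(-13) + j(11, 1)*(-5)) + b = (-13 + (1 + 11)*(-5)) + 2450 = (-13 + 12*(-5)) + 2450 = (-13 - 60) + 2450 = -73 + 2450 = 2377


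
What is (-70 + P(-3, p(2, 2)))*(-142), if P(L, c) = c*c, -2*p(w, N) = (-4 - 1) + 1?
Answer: 9372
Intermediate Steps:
p(w, N) = 2 (p(w, N) = -((-4 - 1) + 1)/2 = -(-5 + 1)/2 = -½*(-4) = 2)
P(L, c) = c²
(-70 + P(-3, p(2, 2)))*(-142) = (-70 + 2²)*(-142) = (-70 + 4)*(-142) = -66*(-142) = 9372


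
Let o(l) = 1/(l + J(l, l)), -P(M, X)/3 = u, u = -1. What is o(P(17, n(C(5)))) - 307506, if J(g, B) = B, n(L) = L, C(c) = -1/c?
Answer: -1845035/6 ≈ -3.0751e+5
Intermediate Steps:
P(M, X) = 3 (P(M, X) = -3*(-1) = 3)
o(l) = 1/(2*l) (o(l) = 1/(l + l) = 1/(2*l))
o(P(17, n(C(5)))) - 307506 = (1/2)/3 - 307506 = (1/2)*(1/3) - 307506 = 1/6 - 307506 = -1845035/6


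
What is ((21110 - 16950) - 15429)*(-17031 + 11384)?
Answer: 63636043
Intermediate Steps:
((21110 - 16950) - 15429)*(-17031 + 11384) = (4160 - 15429)*(-5647) = -11269*(-5647) = 63636043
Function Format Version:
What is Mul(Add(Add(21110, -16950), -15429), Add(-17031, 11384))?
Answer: 63636043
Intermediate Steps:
Mul(Add(Add(21110, -16950), -15429), Add(-17031, 11384)) = Mul(Add(4160, -15429), -5647) = Mul(-11269, -5647) = 63636043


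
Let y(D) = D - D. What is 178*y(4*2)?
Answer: 0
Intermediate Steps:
y(D) = 0
178*y(4*2) = 178*0 = 0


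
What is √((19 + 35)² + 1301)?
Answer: √4217 ≈ 64.938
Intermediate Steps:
√((19 + 35)² + 1301) = √(54² + 1301) = √(2916 + 1301) = √4217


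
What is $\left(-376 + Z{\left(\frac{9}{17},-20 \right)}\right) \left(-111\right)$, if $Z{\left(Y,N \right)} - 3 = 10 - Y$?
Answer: $\frac{685980}{17} \approx 40352.0$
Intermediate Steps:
$Z{\left(Y,N \right)} = 13 - Y$ ($Z{\left(Y,N \right)} = 3 - \left(-10 + Y\right) = 13 - Y$)
$\left(-376 + Z{\left(\frac{9}{17},-20 \right)}\right) \left(-111\right) = \left(-376 + \left(13 - \frac{9}{17}\right)\right) \left(-111\right) = \left(-376 + \frac{212}{17}\right) \left(-111\right) = \left(- \frac{6180}{17}\right) \left(-111\right) = \frac{685980}{17}$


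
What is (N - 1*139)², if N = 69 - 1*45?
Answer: 13225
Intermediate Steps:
N = 24 (N = 69 - 45 = 24)
(N - 1*139)² = (24 - 1*139)² = (24 - 139)² = (-115)² = 13225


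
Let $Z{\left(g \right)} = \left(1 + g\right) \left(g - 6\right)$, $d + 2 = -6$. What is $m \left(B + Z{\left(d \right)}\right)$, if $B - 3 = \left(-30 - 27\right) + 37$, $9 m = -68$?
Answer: $-612$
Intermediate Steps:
$d = -8$ ($d = -2 - 6 = -8$)
$m = - \frac{68}{9}$ ($m = \frac{1}{9} \left(-68\right) = - \frac{68}{9} \approx -7.5556$)
$Z{\left(g \right)} = \left(1 + g\right) \left(-6 + g\right)$
$B = -17$ ($B = 3 + \left(\left(-30 - 27\right) + 37\right) = 3 + \left(-57 + 37\right) = 3 - 20 = -17$)
$m \left(B + Z{\left(d \right)}\right) = - \frac{68 \left(-17 - \left(-34 - 64\right)\right)}{9} = - \frac{68 \left(-17 + \left(-6 + 64 + 40\right)\right)}{9} = - \frac{68 \left(-17 + 98\right)}{9} = \left(- \frac{68}{9}\right) 81 = -612$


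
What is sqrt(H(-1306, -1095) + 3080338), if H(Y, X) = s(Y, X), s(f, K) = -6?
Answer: 2*sqrt(770083) ≈ 1755.1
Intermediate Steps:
H(Y, X) = -6
sqrt(H(-1306, -1095) + 3080338) = sqrt(-6 + 3080338) = sqrt(3080332) = 2*sqrt(770083)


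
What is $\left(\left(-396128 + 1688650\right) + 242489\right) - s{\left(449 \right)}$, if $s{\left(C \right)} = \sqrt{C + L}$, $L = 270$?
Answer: $1535011 - \sqrt{719} \approx 1.535 \cdot 10^{6}$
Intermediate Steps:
$s{\left(C \right)} = \sqrt{270 + C}$ ($s{\left(C \right)} = \sqrt{C + 270} = \sqrt{270 + C}$)
$\left(\left(-396128 + 1688650\right) + 242489\right) - s{\left(449 \right)} = \left(\left(-396128 + 1688650\right) + 242489\right) - \sqrt{270 + 449} = \left(1292522 + 242489\right) - \sqrt{719} = 1535011 - \sqrt{719}$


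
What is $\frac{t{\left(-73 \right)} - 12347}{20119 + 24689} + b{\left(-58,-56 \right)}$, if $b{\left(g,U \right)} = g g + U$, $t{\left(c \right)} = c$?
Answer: $\frac{12351037}{3734} \approx 3307.7$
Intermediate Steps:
$b{\left(g,U \right)} = U + g^{2}$ ($b{\left(g,U \right)} = g^{2} + U = U + g^{2}$)
$\frac{t{\left(-73 \right)} - 12347}{20119 + 24689} + b{\left(-58,-56 \right)} = \frac{-73 - 12347}{20119 + 24689} - \left(56 - \left(-58\right)^{2}\right) = - \frac{12420}{44808} + \left(-56 + 3364\right) = \left(-12420\right) \frac{1}{44808} + 3308 = - \frac{1035}{3734} + 3308 = \frac{12351037}{3734}$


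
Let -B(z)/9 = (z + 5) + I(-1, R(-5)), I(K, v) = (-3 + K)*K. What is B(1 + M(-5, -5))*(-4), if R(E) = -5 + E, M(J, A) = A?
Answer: 180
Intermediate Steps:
I(K, v) = K*(-3 + K)
B(z) = -81 - 9*z (B(z) = -9*((z + 5) - (-3 - 1)) = -9*((5 + z) - 1*(-4)) = -9*((5 + z) + 4) = -9*(9 + z) = -81 - 9*z)
B(1 + M(-5, -5))*(-4) = (-81 - 9*(1 - 5))*(-4) = (-81 - 9*(-4))*(-4) = (-81 + 36)*(-4) = -45*(-4) = 180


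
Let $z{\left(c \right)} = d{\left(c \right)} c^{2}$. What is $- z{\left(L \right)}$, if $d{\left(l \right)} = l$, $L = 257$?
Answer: $-16974593$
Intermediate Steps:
$z{\left(c \right)} = c^{3}$ ($z{\left(c \right)} = c c^{2} = c^{3}$)
$- z{\left(L \right)} = - 257^{3} = \left(-1\right) 16974593 = -16974593$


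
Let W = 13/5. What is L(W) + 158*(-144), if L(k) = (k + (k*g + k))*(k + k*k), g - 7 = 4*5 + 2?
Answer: -2749698/125 ≈ -21998.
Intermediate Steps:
g = 29 (g = 7 + (4*5 + 2) = 7 + (20 + 2) = 7 + 22 = 29)
W = 13/5 (W = 13*(⅕) = 13/5 ≈ 2.6000)
L(k) = 31*k*(k + k²) (L(k) = (k + (k*29 + k))*(k + k*k) = (k + (29*k + k))*(k + k²) = (k + 30*k)*(k + k²) = (31*k)*(k + k²) = 31*k*(k + k²))
L(W) + 158*(-144) = 31*(13/5)²*(1 + 13/5) + 158*(-144) = 31*(169/25)*(18/5) - 22752 = 94302/125 - 22752 = -2749698/125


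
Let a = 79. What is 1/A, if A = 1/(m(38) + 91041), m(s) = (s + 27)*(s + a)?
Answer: 98646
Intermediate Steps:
m(s) = (27 + s)*(79 + s) (m(s) = (s + 27)*(s + 79) = (27 + s)*(79 + s))
A = 1/98646 (A = 1/((2133 + 38² + 106*38) + 91041) = 1/((2133 + 1444 + 4028) + 91041) = 1/(7605 + 91041) = 1/98646 ≈ 1.0137e-5)
1/A = 1/(1/98646) = 98646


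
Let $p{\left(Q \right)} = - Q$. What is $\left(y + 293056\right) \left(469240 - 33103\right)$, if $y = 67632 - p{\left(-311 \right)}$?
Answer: $157173743649$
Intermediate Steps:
$y = 67321$ ($y = 67632 - \left(-1\right) \left(-311\right) = 67632 - 311 = 67321$)
$\left(y + 293056\right) \left(469240 - 33103\right) = \left(67321 + 293056\right) \left(469240 - 33103\right) = 360377 \cdot 436137 = 157173743649$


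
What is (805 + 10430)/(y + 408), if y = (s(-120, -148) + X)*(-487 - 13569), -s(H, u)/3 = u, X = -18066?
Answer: 749/16513016 ≈ 4.5358e-5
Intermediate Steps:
s(H, u) = -3*u
y = 247694832 (y = (-3*(-148) - 18066)*(-487 - 13569) = (444 - 18066)*(-14056) = -17622*(-14056) = 247694832)
(805 + 10430)/(y + 408) = (805 + 10430)/(247694832 + 408) = 11235/247695240 = 11235*(1/247695240) = 749/16513016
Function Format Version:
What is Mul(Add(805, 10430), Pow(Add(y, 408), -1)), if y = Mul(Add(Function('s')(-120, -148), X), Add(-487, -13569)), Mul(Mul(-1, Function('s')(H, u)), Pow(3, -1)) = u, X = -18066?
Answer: Rational(749, 16513016) ≈ 4.5358e-5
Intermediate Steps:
Function('s')(H, u) = Mul(-3, u)
y = 247694832 (y = Mul(Add(Mul(-3, -148), -18066), Add(-487, -13569)) = Mul(Add(444, -18066), -14056) = Mul(-17622, -14056) = 247694832)
Mul(Add(805, 10430), Pow(Add(y, 408), -1)) = Mul(Add(805, 10430), Pow(Add(247694832, 408), -1)) = Mul(11235, Pow(247695240, -1)) = Mul(11235, Rational(1, 247695240)) = Rational(749, 16513016)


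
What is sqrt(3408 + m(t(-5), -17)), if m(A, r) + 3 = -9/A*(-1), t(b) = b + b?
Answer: sqrt(340410)/10 ≈ 58.345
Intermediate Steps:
t(b) = 2*b
m(A, r) = -3 + 9/A (m(A, r) = -3 - 9/A*(-1) = -3 + 9/A)
sqrt(3408 + m(t(-5), -17)) = sqrt(3408 + (-3 + 9/((2*(-5))))) = sqrt(3408 + (-3 + 9/(-10))) = sqrt(3408 + (-3 + 9*(-1/10))) = sqrt(3408 + (-3 - 9/10)) = sqrt(3408 - 39/10) = sqrt(34041/10) = sqrt(340410)/10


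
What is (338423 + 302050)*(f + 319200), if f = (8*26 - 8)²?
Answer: 230057901600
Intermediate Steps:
f = 40000 (f = (208 - 8)² = 200² = 40000)
(338423 + 302050)*(f + 319200) = (338423 + 302050)*(40000 + 319200) = 640473*359200 = 230057901600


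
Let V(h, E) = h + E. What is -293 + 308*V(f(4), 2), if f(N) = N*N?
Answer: 5251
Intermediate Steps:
f(N) = N²
V(h, E) = E + h
-293 + 308*V(f(4), 2) = -293 + 308*(2 + 4²) = -293 + 308*(2 + 16) = -293 + 308*18 = -293 + 5544 = 5251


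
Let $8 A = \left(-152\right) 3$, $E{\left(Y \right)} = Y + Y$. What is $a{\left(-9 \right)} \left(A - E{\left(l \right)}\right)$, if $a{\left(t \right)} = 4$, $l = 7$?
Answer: $-284$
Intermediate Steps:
$E{\left(Y \right)} = 2 Y$
$A = -57$ ($A = \frac{\left(-152\right) 3}{8} = \frac{1}{8} \left(-456\right) = -57$)
$a{\left(-9 \right)} \left(A - E{\left(l \right)}\right) = 4 \left(-57 - 2 \cdot 7\right) = 4 \left(-57 - 14\right) = 4 \left(-71\right) = -284$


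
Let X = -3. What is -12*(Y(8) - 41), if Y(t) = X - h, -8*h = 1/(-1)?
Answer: 1059/2 ≈ 529.50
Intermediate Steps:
h = ⅛ (h = -⅛/(-1) = -⅛*(-1) = ⅛ ≈ 0.12500)
Y(t) = -25/8 (Y(t) = -3 - 1*⅛ = -3 - ⅛ = -25/8)
-12*(Y(8) - 41) = -12*(-25/8 - 41) = -12*(-353/8) = 1059/2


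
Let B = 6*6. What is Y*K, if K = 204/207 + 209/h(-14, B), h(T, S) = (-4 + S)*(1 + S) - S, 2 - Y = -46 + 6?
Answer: 92485/1886 ≈ 49.038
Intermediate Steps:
B = 36
Y = 42 (Y = 2 - (-46 + 6) = 2 - 1*(-40) = 2 + 40 = 42)
h(T, S) = -S + (1 + S)*(-4 + S) (h(T, S) = (1 + S)*(-4 + S) - S = -S + (1 + S)*(-4 + S))
K = 92485/79212 (K = 204/207 + 209/(-4 + 36² - 4*36) = 204*(1/207) + 209/(-4 + 1296 - 144) = 68/69 + 209/1148 = 92485/79212 ≈ 1.1676)
Y*K = 42*(92485/79212) = 92485/1886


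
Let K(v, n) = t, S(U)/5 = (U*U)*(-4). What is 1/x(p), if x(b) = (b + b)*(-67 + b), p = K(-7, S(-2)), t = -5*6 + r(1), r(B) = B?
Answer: 1/5568 ≈ 0.00017960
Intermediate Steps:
S(U) = -20*U**2 (S(U) = 5*((U*U)*(-4)) = 5*(U**2*(-4)) = 5*(-4*U**2) = -20*U**2)
t = -29 (t = -5*6 + 1 = -30 + 1 = -29)
K(v, n) = -29
p = -29
x(b) = 2*b*(-67 + b) (x(b) = (2*b)*(-67 + b) = 2*b*(-67 + b))
1/x(p) = 1/(2*(-29)*(-67 - 29)) = 1/(2*(-29)*(-96)) = 1/5568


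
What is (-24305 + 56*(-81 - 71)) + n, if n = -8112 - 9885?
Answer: -50814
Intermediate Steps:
n = -17997
(-24305 + 56*(-81 - 71)) + n = (-24305 + 56*(-81 - 71)) - 17997 = (-24305 + 56*(-152)) - 17997 = (-24305 - 8512) - 17997 = -32817 - 17997 = -50814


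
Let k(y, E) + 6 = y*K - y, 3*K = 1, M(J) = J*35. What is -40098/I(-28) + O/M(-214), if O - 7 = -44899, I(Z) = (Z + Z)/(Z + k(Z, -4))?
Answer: -82189423/7490 ≈ -10973.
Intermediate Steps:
M(J) = 35*J
K = 1/3 (K = (1/3)*1 = 1/3 ≈ 0.33333)
k(y, E) = -6 - 2*y/3 (k(y, E) = -6 + (y*(1/3) - y) = -6 + (y/3 - y) = -6 - 2*y/3)
I(Z) = 2*Z/(-6 + Z/3) (I(Z) = (Z + Z)/(Z + (-6 - 2*Z/3)) = (2*Z)/(-6 + Z/3) = 2*Z/(-6 + Z/3))
O = -44892 (O = 7 - 44899 = -44892)
-40098/I(-28) + O/M(-214) = -40098/(6*(-28)/(-18 - 28)) - 44892/(35*(-214)) = -40098/(6*(-28)/(-46)) - 44892/(-7490) = -40098/(6*(-28)*(-1/46)) - 44892*(-1/7490) = -40098/84/23 + 22446/3745 = -40098*23/84 + 22446/3745 = -153709/14 + 22446/3745 = -82189423/7490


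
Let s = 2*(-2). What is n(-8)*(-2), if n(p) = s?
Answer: 8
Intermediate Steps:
s = -4
n(p) = -4
n(-8)*(-2) = -4*(-2) = 8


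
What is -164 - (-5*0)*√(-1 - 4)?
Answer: -164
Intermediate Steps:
-164 - (-5*0)*√(-1 - 4) = -164 - 0*√(-5) = -164 - 0*I*√5 = -164 - 1*0 = -164 + 0 = -164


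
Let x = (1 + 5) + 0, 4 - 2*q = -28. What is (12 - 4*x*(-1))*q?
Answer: 576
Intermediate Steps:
q = 16 (q = 2 - ½*(-28) = 2 + 14 = 16)
x = 6 (x = 6 + 0 = 6)
(12 - 4*x*(-1))*q = (12 - 4*6*(-1))*16 = (12 - 24*(-1))*16 = (12 + 24)*16 = 36*16 = 576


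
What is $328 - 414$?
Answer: $-86$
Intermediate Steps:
$328 - 414 = -86$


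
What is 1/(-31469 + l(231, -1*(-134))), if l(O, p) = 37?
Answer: -1/31432 ≈ -3.1815e-5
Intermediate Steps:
1/(-31469 + l(231, -1*(-134))) = 1/(-31469 + 37) = 1/(-31432) = -1/31432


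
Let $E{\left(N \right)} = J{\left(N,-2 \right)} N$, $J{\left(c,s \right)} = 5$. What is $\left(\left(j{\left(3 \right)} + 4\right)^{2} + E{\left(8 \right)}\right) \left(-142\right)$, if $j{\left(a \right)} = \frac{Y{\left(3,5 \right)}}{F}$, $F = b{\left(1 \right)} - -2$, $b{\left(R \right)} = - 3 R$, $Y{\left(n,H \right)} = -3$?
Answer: $-12638$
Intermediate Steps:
$F = -1$ ($F = \left(-3\right) 1 - -2 = -3 + 2 = -1$)
$E{\left(N \right)} = 5 N$
$j{\left(a \right)} = 3$ ($j{\left(a \right)} = - \frac{3}{-1} = \left(-3\right) \left(-1\right) = 3$)
$\left(\left(j{\left(3 \right)} + 4\right)^{2} + E{\left(8 \right)}\right) \left(-142\right) = \left(\left(3 + 4\right)^{2} + 5 \cdot 8\right) \left(-142\right) = \left(7^{2} + 40\right) \left(-142\right) = \left(49 + 40\right) \left(-142\right) = 89 \left(-142\right) = -12638$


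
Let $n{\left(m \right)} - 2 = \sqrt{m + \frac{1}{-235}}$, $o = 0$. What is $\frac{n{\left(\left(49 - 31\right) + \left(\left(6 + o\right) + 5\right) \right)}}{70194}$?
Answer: $\frac{1}{35097} + \frac{\sqrt{1601290}}{16495590} \approx 0.00010521$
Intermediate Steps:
$n{\left(m \right)} = 2 + \sqrt{- \frac{1}{235} + m}$ ($n{\left(m \right)} = 2 + \sqrt{m + \frac{1}{-235}} = 2 + \sqrt{m - \frac{1}{235}} = 2 + \sqrt{- \frac{1}{235} + m}$)
$\frac{n{\left(\left(49 - 31\right) + \left(\left(6 + o\right) + 5\right) \right)}}{70194} = \frac{2 + \frac{\sqrt{-235 + 55225 \left(\left(49 - 31\right) + \left(\left(6 + 0\right) + 5\right)\right)}}{235}}{70194} = \left(2 + \frac{\sqrt{-235 + 55225 \left(18 + \left(6 + 5\right)\right)}}{235}\right) \frac{1}{70194} = \left(2 + \frac{\sqrt{-235 + 55225 \left(18 + 11\right)}}{235}\right) \frac{1}{70194} = \left(2 + \frac{\sqrt{-235 + 55225 \cdot 29}}{235}\right) \frac{1}{70194} = \left(2 + \frac{\sqrt{-235 + 1601525}}{235}\right) \frac{1}{70194} = \left(2 + \frac{\sqrt{1601290}}{235}\right) \frac{1}{70194} = \frac{1}{35097} + \frac{\sqrt{1601290}}{16495590}$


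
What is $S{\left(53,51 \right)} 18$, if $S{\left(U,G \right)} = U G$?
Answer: $48654$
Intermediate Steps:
$S{\left(U,G \right)} = G U$
$S{\left(53,51 \right)} 18 = 51 \cdot 53 \cdot 18 = 2703 \cdot 18 = 48654$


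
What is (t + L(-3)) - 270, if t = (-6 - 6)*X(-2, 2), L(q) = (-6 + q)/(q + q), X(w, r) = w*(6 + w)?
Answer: -345/2 ≈ -172.50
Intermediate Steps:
L(q) = (-6 + q)/(2*q) (L(q) = (-6 + q)/((2*q)) = (-6 + q)*(1/(2*q)) = (-6 + q)/(2*q))
t = 96 (t = (-6 - 6)*(-2*(6 - 2)) = -(-24)*4 = -12*(-8) = 96)
(t + L(-3)) - 270 = (96 + (1/2)*(-6 - 3)/(-3)) - 270 = (96 + (1/2)*(-1/3)*(-9)) - 270 = (96 + 3/2) - 270 = 195/2 - 270 = -345/2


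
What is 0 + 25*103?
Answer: 2575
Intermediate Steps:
0 + 25*103 = 0 + 2575 = 2575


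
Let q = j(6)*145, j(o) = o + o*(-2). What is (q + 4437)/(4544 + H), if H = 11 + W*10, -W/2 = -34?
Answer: 1189/1745 ≈ 0.68138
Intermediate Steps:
W = 68 (W = -2*(-34) = 68)
j(o) = -o (j(o) = o - 2*o = -o)
q = -870 (q = -1*6*145 = -6*145 = -870)
H = 691 (H = 11 + 68*10 = 11 + 680 = 691)
(q + 4437)/(4544 + H) = (-870 + 4437)/(4544 + 691) = 3567/5235 = 3567*(1/5235) = 1189/1745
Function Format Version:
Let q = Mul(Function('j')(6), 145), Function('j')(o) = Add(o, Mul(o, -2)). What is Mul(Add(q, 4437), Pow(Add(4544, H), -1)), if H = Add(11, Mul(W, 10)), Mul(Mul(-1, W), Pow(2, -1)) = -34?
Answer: Rational(1189, 1745) ≈ 0.68138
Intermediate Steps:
W = 68 (W = Mul(-2, -34) = 68)
Function('j')(o) = Mul(-1, o) (Function('j')(o) = Add(o, Mul(-2, o)) = Mul(-1, o))
q = -870 (q = Mul(Mul(-1, 6), 145) = Mul(-6, 145) = -870)
H = 691 (H = Add(11, Mul(68, 10)) = Add(11, 680) = 691)
Mul(Add(q, 4437), Pow(Add(4544, H), -1)) = Mul(Add(-870, 4437), Pow(Add(4544, 691), -1)) = Mul(3567, Pow(5235, -1)) = Mul(3567, Rational(1, 5235)) = Rational(1189, 1745)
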